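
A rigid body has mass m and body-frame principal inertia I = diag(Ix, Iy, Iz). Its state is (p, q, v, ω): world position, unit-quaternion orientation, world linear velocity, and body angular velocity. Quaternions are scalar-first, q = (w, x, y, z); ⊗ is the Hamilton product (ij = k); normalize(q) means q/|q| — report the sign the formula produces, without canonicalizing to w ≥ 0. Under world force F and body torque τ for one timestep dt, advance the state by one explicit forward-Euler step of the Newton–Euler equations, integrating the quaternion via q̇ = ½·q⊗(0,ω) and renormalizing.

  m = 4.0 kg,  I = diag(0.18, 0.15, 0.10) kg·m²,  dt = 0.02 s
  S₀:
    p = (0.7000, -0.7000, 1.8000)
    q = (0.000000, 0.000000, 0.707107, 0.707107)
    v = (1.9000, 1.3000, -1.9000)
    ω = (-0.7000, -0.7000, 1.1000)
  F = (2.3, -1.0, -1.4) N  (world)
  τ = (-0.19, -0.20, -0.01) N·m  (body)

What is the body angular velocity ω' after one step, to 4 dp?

ω' = (-0.7254, -0.7185, 1.1009)

angular accel α = (-1.2694, -0.9227, 0.0470)
ω' = ω + α·dt = (-0.7254, -0.7185, 1.1009)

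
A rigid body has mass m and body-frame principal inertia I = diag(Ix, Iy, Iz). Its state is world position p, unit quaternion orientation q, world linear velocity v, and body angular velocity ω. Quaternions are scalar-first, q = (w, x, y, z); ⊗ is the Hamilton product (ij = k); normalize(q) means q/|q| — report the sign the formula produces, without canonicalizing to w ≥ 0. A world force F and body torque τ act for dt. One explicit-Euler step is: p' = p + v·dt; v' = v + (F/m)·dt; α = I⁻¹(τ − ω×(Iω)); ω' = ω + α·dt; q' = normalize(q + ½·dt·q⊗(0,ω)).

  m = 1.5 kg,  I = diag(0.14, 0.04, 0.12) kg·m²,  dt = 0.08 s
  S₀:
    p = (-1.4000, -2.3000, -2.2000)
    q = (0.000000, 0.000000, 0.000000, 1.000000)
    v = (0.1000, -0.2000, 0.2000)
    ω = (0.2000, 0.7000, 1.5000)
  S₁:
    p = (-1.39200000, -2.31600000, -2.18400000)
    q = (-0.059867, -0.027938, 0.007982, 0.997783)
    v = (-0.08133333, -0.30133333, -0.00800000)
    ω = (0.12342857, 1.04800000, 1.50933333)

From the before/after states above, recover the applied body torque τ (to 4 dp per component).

τ = (-0.0500, 0.1800, 0.0000)

Δω = ω₁−ω₀ = (-0.07657143, 0.34800000, 0.00933333)
precession coupling = (0.0840, 0.0060, -0.0140)
I·α + gyro = (-0.0500, 0.1800, 0.0000)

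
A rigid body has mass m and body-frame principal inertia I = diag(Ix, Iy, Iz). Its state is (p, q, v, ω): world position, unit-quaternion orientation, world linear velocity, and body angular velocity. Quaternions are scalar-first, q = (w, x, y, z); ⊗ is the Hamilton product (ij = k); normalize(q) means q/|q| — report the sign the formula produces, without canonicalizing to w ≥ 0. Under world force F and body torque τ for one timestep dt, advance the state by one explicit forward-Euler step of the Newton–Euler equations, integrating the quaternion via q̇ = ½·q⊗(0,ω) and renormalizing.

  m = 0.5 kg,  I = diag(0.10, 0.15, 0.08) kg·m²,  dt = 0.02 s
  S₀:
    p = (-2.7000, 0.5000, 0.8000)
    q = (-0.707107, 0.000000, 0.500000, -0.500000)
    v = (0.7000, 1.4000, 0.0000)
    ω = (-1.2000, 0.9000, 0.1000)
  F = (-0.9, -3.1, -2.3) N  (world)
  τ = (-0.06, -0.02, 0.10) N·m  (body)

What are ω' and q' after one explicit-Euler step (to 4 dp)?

gyro term ω×Iω = (-0.0063, -0.0024, -0.0540)
angular accel α = (-0.5370, -0.1173, 1.9250)
ω' = ω + α·dt = (-1.2107, 0.8977, 0.1385)
q⊗(0,ω) = (-0.4000000, 1.3485284, -0.0363963, 0.5292893)
q + ½dt·q⊗(0,ω), renormalized = (-0.7110, 0.0135, 0.4996, -0.4947)

ω' = (-1.2107, 0.8977, 0.1385)
q' = (-0.7110, 0.0135, 0.4996, -0.4947)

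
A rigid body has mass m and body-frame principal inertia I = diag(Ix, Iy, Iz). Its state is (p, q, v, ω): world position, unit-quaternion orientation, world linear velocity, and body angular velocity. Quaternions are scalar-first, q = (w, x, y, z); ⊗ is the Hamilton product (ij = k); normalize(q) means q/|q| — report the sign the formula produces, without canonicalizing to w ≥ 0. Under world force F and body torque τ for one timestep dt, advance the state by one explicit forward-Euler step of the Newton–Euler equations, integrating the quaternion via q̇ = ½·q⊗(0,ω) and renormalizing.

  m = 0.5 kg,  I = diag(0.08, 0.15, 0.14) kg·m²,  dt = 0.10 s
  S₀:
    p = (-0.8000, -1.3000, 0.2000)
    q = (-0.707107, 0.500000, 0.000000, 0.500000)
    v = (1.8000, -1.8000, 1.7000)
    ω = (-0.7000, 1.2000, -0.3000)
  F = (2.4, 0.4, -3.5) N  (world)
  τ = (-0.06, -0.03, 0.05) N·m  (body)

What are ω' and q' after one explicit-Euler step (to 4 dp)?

ω' = (-0.7795, 1.1884, -0.2223)
q' = (-0.6804, 0.4935, -0.0523, 0.5392)

gyro term ω×Iω = (0.0036, -0.0126, -0.0588)
(τ − ω×Iω)/I = (-0.7950, -0.1160, 0.7771)
ω' = ω + α·dt = (-0.7795, 1.1884, -0.2223)
Hamilton product q⊗(0,ω) = (0.5000000, -0.1050251, -1.0485284, 0.8121321)
q' = normalize(q + ½dt·q⊗(0,ω)) = (-0.6804, 0.4935, -0.0523, 0.5392)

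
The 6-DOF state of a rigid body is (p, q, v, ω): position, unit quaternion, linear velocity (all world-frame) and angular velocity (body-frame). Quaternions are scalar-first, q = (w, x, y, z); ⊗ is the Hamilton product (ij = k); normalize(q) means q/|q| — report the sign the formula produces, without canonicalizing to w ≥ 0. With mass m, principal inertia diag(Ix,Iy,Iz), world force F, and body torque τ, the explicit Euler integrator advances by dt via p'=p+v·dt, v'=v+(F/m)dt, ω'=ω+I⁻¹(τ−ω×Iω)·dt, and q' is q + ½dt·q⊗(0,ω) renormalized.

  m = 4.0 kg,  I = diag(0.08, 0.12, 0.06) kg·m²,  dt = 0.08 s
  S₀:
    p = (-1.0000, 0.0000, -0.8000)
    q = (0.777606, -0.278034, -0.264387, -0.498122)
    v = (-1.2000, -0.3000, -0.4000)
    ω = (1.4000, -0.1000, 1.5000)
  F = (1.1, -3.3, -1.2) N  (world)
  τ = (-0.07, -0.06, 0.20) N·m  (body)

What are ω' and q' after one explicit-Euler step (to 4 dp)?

ω' = (1.3210, -0.1680, 1.7741)
q' = (0.8192, -0.2515, -0.2778, -0.4341)

gyro term ω×Iω = (0.0090, 0.0420, -0.0056)
angular accel α = (-0.9875, -0.8500, 3.4267)
new body rate ω' = (1.3210, -0.1680, 1.7741)
2q̇ = q⊗(0,ω) = (1.1099919, 0.6422557, -0.3580804, 1.5643542)
q' = normalize(q + ½dt·q⊗(0,ω)) = (0.8192, -0.2515, -0.2778, -0.4341)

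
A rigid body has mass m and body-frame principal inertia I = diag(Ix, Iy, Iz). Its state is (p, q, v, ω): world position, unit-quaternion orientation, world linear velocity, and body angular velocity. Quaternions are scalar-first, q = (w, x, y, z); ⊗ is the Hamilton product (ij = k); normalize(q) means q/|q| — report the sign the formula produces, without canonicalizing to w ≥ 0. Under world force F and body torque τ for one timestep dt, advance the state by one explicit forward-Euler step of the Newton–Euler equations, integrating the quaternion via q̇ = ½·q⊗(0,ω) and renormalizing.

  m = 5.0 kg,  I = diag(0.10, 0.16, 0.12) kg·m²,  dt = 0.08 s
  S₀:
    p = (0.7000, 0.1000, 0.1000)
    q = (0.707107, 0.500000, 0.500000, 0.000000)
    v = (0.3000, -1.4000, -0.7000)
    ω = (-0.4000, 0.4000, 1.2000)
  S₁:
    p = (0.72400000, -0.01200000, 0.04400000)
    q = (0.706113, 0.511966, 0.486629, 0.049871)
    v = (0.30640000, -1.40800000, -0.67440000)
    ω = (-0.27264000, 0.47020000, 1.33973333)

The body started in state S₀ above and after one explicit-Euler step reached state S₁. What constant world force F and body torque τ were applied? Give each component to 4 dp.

F = (0.4000, -0.5000, 1.6000)
τ = (0.1400, 0.1500, 0.2000)

Δv = v₁−v₀ = (0.00640000, -0.00800000, 0.02560000)
applied force F = (0.4000, -0.5000, 1.6000)
ω₁ − ω₀ = (0.12736000, 0.07020000, 0.13973333)
τ = I·(Δω/dt) + ω₀×(Iω₀) = (0.1400, 0.1500, 0.2000)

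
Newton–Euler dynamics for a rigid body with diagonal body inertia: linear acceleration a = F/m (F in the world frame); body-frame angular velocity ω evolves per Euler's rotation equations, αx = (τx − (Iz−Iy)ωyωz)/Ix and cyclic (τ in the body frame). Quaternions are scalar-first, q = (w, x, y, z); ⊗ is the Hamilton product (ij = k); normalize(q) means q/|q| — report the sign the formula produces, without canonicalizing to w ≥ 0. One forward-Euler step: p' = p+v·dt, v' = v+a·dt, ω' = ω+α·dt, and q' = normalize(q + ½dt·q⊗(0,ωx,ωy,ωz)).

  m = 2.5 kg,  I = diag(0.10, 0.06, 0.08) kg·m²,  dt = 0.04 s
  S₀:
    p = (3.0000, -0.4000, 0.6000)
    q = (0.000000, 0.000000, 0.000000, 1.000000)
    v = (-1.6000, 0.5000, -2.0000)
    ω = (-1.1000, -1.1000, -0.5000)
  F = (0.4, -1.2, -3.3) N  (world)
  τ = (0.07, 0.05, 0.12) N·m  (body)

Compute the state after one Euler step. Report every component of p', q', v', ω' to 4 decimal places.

p' = (2.9360, -0.3800, 0.5200)
q' = (0.0100, 0.0220, -0.0220, 0.9995)
v' = (-1.5936, 0.4808, -2.0528)
ω' = (-1.0764, -1.0740, -0.4158)

p' = p + v·dt = (2.9360, -0.3800, 0.5200)
v + (F/m)dt = (-1.5936, 0.4808, -2.0528)
α = I⁻¹(τ − ω×Iω) = (0.5900, 0.6500, 2.1050)
ω + α·dt = (-1.0764, -1.0740, -0.4158)
Hamilton product q⊗(0,ω) = (0.5000000, 1.1000000, -1.1000000, 0.0000000)
q + ½dt·q⊗(0,ω), renormalized = (0.0100, 0.0220, -0.0220, 0.9995)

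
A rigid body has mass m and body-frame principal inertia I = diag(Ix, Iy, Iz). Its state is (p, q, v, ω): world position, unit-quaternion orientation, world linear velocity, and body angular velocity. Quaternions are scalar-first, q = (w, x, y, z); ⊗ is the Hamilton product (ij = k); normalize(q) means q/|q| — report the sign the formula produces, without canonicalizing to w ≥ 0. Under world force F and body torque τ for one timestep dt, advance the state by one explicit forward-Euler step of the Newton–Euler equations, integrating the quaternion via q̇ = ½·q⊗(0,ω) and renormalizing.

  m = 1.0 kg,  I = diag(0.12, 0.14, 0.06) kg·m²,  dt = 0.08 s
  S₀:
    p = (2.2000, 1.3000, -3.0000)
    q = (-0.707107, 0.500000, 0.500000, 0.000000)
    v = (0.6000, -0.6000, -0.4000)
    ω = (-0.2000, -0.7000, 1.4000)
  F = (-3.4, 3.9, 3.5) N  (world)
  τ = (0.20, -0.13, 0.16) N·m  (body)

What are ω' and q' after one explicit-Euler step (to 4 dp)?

ω' = (-0.1189, -0.7647, 1.6096)
q' = (-0.6877, 0.5326, 0.4908, -0.0495)

precession coupling ω×(Iω) = (0.0784, -0.0168, 0.0028)
angular accel α = (1.0133, -0.8086, 2.6200)
ω' = ω + α·dt = (-0.1189, -0.7647, 1.6096)
q⊗(0,ω) = (0.4500000, 0.8414214, -0.2050251, -1.2399498)
q + ½dt·q⊗(0,ω), renormalized = (-0.6877, 0.5326, 0.4908, -0.0495)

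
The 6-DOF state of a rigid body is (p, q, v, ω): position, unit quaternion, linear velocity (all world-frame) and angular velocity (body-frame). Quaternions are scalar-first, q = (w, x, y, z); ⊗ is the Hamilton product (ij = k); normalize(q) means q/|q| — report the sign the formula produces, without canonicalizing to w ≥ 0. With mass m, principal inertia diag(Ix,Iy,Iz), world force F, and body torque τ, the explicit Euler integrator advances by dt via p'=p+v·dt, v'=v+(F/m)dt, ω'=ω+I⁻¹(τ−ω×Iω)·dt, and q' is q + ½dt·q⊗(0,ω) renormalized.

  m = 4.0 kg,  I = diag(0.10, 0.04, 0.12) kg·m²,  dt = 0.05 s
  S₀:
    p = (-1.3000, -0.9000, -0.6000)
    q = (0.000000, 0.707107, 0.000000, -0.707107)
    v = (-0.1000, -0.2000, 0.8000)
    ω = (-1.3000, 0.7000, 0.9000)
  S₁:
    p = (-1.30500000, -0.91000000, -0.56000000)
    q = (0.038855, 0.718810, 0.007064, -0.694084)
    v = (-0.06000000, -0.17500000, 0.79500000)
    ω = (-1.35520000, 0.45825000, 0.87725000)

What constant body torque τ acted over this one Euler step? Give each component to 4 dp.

ω₁ − ω₀ = (-0.05520000, -0.24175000, -0.02275000)
gyro term ω₀×Iω₀ = (0.0504, 0.0234, 0.0546)
applied torque τ = (-0.0600, -0.1700, 0.0000)

τ = (-0.0600, -0.1700, 0.0000)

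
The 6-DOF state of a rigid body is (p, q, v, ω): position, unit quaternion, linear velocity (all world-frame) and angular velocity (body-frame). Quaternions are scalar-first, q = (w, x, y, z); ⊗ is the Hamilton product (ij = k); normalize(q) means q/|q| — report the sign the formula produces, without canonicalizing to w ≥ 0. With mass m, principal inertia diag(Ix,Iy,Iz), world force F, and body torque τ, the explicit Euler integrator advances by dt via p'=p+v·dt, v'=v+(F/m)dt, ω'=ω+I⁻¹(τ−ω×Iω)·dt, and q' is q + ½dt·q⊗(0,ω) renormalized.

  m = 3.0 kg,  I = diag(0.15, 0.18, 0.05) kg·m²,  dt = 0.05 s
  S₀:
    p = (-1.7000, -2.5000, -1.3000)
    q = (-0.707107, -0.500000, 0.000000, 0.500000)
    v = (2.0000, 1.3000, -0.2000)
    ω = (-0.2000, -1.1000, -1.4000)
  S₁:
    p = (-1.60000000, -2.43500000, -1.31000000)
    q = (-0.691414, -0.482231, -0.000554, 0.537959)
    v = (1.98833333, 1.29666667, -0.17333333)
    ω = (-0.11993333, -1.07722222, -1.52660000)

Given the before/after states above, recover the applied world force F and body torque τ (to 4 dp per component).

v₁ − v₀ = (-0.01166667, -0.00333333, 0.02666667)
F = m·Δv/dt = (-0.7000, -0.2000, 1.6000)
ω₁ − ω₀ = (0.08006667, 0.02277778, -0.12660000)
ω₀×(Iω₀) = (-0.2002, 0.0280, 0.0066)
applied torque τ = (0.0400, 0.1100, -0.1200)

F = (-0.7000, -0.2000, 1.6000)
τ = (0.0400, 0.1100, -0.1200)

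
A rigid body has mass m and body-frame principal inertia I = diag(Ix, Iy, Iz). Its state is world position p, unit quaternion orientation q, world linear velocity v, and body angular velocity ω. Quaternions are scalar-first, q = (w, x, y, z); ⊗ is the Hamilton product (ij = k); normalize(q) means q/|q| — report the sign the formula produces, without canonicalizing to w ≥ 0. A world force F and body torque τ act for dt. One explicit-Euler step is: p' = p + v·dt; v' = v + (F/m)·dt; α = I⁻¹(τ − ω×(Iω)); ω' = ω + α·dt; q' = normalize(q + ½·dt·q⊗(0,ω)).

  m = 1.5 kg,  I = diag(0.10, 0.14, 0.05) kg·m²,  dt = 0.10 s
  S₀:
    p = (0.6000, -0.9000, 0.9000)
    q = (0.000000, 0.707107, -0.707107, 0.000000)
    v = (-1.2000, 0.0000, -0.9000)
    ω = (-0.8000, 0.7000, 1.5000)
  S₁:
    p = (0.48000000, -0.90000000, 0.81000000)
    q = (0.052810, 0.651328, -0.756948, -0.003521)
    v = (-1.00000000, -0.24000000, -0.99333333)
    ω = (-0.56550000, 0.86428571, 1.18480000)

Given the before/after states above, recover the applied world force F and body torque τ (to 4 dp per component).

ω₁ − ω₀ = (0.23450000, 0.16428571, -0.31520000)
applied torque τ = (0.1400, 0.1700, -0.1800)
Δv = v₁−v₀ = (0.20000000, -0.24000000, -0.09333333)
applied force F = (3.0000, -3.6000, -1.4000)

F = (3.0000, -3.6000, -1.4000)
τ = (0.1400, 0.1700, -0.1800)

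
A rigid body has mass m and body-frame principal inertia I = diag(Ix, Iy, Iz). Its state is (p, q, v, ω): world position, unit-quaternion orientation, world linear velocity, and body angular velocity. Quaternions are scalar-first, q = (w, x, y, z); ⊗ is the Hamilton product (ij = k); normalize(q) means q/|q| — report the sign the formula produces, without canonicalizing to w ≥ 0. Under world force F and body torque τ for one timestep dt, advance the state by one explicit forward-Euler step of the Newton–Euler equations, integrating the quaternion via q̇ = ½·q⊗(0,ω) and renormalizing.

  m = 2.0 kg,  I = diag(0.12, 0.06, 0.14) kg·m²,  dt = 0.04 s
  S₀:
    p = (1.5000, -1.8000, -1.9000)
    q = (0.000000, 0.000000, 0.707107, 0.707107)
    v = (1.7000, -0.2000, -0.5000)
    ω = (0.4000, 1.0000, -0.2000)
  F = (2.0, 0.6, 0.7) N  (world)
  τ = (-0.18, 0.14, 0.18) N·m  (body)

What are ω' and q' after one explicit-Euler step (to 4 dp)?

ω' = (0.3453, 1.0923, -0.1417)
q' = (-0.0113, -0.0170, 0.7126, 0.7013)

gyro term ω×Iω = (-0.0160, 0.0016, -0.0240)
angular accel α = (-1.3667, 2.3067, 1.4571)
ω + α·dt = (0.3453, 1.0923, -0.1417)
Hamilton product q⊗(0,ω) = (-0.5656856, -0.8485284, 0.2828428, -0.2828428)
updated quaternion q' = (-0.0113, -0.0170, 0.7126, 0.7013)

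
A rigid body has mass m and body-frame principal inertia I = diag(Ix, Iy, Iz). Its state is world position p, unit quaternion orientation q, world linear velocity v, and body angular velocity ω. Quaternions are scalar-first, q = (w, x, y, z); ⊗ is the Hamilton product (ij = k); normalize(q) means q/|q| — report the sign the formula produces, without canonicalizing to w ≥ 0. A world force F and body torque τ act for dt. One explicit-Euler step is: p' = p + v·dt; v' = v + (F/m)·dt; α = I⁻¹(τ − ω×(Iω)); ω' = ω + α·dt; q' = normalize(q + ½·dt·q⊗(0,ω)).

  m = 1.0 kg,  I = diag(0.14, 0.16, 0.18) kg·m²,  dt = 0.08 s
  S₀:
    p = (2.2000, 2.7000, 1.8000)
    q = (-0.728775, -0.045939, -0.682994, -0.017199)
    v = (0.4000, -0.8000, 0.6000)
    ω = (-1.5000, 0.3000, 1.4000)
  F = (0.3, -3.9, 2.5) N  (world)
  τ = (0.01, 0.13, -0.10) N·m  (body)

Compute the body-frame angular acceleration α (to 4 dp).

ω×(Iω) gyroscopic = (0.0084, 0.0840, -0.0090)
α = I⁻¹(τ − ω×Iω) = (0.0114, 0.2875, -0.5056)

α = (0.0114, 0.2875, -0.5056)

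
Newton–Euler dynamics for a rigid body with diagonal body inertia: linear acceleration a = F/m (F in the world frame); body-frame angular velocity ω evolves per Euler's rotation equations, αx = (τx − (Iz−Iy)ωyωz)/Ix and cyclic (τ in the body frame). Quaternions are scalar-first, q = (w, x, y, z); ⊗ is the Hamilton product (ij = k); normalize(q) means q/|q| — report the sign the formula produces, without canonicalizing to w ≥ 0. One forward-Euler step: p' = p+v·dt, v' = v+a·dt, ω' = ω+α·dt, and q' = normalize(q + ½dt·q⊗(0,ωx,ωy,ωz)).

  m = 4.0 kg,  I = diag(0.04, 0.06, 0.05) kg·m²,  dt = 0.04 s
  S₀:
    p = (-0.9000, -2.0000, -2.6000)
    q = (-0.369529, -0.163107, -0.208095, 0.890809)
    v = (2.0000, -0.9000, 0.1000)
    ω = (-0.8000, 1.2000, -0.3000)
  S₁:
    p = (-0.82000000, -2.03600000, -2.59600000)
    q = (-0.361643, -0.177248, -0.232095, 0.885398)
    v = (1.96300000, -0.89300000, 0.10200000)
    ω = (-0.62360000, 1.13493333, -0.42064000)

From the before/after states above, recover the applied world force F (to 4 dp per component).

v₁ − v₀ = (-0.03700000, 0.00700000, 0.00200000)
F = m·Δv/dt = (-3.7000, 0.7000, 0.2000)

F = (-3.7000, 0.7000, 0.2000)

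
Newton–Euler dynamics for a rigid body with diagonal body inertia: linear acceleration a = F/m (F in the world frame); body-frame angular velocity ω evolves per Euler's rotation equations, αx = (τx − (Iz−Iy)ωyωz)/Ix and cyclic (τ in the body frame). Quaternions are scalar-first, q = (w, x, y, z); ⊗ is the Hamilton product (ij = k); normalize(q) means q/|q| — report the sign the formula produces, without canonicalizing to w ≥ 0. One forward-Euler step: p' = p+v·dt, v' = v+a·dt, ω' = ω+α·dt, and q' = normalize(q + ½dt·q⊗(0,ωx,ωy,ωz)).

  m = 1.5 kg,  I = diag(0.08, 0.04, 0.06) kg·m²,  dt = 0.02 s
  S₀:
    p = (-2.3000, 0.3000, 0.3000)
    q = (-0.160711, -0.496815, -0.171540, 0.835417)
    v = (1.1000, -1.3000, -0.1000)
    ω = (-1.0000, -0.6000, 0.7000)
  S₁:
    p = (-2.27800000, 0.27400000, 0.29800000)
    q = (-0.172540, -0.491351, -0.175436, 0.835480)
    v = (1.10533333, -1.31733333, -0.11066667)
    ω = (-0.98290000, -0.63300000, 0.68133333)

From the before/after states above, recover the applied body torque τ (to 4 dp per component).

Δω = ω₁−ω₀ = (0.01710000, -0.03300000, -0.01866667)
gyro term ω₀×Iω₀ = (-0.0084, -0.0140, -0.0240)
I·α + gyro = (0.0600, -0.0800, -0.0800)

τ = (0.0600, -0.0800, -0.0800)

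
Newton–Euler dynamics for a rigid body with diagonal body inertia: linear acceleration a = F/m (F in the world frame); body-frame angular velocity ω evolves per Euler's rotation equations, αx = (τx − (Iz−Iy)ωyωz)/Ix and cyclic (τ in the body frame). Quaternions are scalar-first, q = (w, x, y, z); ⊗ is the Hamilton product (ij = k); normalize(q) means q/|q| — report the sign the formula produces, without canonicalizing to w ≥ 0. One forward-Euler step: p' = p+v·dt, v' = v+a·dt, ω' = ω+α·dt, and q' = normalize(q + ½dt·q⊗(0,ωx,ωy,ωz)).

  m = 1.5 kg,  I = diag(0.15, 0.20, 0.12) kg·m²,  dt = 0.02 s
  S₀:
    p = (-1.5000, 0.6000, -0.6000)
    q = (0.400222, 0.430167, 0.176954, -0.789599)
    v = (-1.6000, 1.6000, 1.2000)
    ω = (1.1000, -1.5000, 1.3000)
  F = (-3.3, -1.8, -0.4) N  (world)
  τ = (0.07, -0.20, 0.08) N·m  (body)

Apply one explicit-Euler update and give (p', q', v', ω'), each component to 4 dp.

a = F/m = (-2.2000, -1.2000, -0.2667)
new position p' = (-1.5320, 0.6320, -0.5760)
new velocity v' = (-1.6440, 1.5760, 1.1947)
angular accel α = (-0.5733, -1.2145, 1.3542)
new body rate ω' = (1.0885, -1.5243, 1.3271)
2q̇ = q⊗(0,ω) = (0.8187260, -0.5141141, -2.0281090, -0.3196113)
q + ½dt·q⊗(0,ω), renormalized = (0.4083, 0.4249, 0.1566, -0.7926)

p' = (-1.5320, 0.6320, -0.5760)
q' = (0.4083, 0.4249, 0.1566, -0.7926)
v' = (-1.6440, 1.5760, 1.1947)
ω' = (1.0885, -1.5243, 1.3271)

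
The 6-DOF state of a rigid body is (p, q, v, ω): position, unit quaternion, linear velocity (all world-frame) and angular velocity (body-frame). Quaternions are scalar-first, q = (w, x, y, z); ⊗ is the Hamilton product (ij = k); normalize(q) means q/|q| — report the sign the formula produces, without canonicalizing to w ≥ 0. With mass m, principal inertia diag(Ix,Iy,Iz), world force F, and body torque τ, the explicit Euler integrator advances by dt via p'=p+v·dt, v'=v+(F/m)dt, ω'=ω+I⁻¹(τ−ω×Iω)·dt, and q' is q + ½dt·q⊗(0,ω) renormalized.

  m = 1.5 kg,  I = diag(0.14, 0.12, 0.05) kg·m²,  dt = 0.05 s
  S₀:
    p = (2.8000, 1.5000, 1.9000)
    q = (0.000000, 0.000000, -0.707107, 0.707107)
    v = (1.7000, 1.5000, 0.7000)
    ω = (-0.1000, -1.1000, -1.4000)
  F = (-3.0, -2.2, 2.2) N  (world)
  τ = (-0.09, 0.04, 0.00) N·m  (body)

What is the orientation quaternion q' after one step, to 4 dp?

q' = (0.0053, 0.0442, -0.7082, 0.7046)

q⊗(0,ω) = (0.2121321, 1.7677675, -0.0707107, -0.0707107)
q + ½dt·q⊗(0,ω), renormalized = (0.0053, 0.0442, -0.7082, 0.7046)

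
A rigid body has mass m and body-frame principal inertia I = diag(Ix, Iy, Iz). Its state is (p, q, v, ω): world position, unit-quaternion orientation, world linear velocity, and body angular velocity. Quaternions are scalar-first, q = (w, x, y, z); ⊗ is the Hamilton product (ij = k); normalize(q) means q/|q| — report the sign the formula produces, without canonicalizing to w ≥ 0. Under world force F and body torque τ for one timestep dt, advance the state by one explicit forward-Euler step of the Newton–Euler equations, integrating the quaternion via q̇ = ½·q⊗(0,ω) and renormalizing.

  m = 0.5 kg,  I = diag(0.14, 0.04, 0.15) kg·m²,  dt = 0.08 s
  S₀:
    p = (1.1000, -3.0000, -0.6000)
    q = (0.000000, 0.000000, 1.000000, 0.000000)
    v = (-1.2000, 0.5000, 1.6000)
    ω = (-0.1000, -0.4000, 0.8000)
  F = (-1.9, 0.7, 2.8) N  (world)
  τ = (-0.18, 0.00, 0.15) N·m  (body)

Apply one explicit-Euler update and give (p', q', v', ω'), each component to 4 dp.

ω×(Iω) gyroscopic = (-0.0352, 0.0008, -0.0040)
(τ − ω×Iω)/I = (-1.0343, -0.0200, 1.0267)
new body rate ω' = (-0.1827, -0.4016, 0.8821)
Hamilton product q⊗(0,ω) = (0.4000000, 0.8000000, 0.0000000, 0.1000000)
q' = normalize(q + ½dt·q⊗(0,ω)) = (0.0160, 0.0320, 0.9994, 0.0040)
linear accel F/m = (-3.8000, 1.4000, 5.6000)
new position p' = (1.0040, -2.9600, -0.4720)
v' = v + a·dt = (-1.5040, 0.6120, 2.0480)

p' = (1.0040, -2.9600, -0.4720)
q' = (0.0160, 0.0320, 0.9994, 0.0040)
v' = (-1.5040, 0.6120, 2.0480)
ω' = (-0.1827, -0.4016, 0.8821)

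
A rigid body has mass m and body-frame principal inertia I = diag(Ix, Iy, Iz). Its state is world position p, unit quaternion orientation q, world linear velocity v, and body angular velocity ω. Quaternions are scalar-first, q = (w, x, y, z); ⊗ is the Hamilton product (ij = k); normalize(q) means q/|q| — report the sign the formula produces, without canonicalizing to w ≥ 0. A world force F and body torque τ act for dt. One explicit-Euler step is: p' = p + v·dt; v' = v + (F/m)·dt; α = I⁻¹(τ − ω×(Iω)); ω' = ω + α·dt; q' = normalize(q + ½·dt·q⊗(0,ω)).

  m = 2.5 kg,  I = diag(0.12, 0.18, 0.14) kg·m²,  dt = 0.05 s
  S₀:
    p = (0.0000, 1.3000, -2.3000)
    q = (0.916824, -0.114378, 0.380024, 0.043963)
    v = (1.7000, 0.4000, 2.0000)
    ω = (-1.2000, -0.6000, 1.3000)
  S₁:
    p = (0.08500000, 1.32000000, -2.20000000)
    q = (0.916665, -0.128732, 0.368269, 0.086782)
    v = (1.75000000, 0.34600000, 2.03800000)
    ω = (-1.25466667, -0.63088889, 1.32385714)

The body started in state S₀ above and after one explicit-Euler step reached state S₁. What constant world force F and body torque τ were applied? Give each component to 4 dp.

Δv = v₁−v₀ = (0.05000000, -0.05400000, 0.03800000)
applied force F = (2.5000, -2.7000, 1.9000)
ω₁ − ω₀ = (-0.05466667, -0.03088889, 0.02385714)
applied torque τ = (-0.1000, -0.0800, 0.1100)

F = (2.5000, -2.7000, 1.9000)
τ = (-0.1000, -0.0800, 0.1100)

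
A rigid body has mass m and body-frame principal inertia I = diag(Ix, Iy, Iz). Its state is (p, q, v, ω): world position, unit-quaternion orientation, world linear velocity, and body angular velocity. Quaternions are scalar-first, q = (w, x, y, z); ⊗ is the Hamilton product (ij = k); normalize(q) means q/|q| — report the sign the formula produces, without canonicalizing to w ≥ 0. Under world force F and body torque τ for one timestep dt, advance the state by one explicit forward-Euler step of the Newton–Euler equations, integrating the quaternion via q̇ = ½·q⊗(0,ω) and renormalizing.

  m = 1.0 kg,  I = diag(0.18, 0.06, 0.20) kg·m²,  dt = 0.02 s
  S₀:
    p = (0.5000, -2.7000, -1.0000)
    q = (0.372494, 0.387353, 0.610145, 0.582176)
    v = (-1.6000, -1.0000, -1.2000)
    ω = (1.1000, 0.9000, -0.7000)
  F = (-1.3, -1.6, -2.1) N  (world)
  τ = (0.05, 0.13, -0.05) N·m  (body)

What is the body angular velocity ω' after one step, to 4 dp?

ω' = (1.1154, 0.9382, -0.6931)

angular accel α = (0.7678, 1.9100, 0.3440)
ω + α·dt = (1.1154, 0.9382, -0.6931)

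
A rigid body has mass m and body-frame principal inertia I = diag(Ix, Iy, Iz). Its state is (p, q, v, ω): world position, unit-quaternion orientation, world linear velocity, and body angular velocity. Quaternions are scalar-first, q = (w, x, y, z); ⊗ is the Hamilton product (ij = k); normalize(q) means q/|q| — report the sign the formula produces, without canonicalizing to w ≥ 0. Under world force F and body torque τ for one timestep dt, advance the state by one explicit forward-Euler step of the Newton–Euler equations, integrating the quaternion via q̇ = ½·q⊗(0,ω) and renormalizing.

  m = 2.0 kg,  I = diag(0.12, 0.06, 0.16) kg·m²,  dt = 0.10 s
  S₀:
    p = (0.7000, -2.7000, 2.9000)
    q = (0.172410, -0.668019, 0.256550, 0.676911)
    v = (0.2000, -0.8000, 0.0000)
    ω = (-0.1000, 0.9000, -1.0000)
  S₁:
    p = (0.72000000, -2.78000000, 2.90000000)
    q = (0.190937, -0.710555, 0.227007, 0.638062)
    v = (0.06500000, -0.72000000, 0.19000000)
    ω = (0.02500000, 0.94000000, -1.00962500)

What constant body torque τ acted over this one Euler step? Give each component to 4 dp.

τ = (0.0600, 0.0200, -0.0100)

ω₁ − ω₀ = (0.12500000, 0.04000000, -0.00962500)
applied torque τ = (0.0600, 0.0200, -0.0100)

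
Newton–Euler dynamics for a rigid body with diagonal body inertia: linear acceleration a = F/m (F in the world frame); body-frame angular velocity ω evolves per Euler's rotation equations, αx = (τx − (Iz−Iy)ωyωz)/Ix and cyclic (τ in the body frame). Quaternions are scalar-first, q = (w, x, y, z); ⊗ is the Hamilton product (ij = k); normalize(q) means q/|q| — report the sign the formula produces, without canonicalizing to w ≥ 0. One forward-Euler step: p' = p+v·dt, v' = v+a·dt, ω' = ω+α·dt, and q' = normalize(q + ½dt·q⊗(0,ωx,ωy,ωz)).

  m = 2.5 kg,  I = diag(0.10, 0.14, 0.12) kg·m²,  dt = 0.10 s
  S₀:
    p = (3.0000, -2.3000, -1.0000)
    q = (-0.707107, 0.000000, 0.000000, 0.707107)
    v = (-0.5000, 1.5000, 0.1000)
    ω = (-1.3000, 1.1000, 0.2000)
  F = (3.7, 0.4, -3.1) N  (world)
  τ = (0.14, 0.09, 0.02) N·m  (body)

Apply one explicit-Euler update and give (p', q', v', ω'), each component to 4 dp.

p' = (2.9500, -2.1500, -0.9900)
q' = (-0.7116, 0.0070, -0.0845, 0.6975)
v' = (-0.3520, 1.5160, -0.0240)
ω' = (-1.1556, 1.1606, 0.2643)

a = F/m = (1.4800, 0.1600, -1.2400)
p + v·dt = (2.9500, -2.1500, -0.9900)
new velocity v' = (-0.3520, 1.5160, -0.0240)
angular accel α = (1.4440, 0.6057, 0.6433)
new body rate ω' = (-1.1556, 1.1606, 0.2643)
2q̇ = q⊗(0,ω) = (-0.1414214, 0.1414214, -1.6970568, -0.1414214)
q + ½dt·q⊗(0,ω), renormalized = (-0.7116, 0.0070, -0.0845, 0.6975)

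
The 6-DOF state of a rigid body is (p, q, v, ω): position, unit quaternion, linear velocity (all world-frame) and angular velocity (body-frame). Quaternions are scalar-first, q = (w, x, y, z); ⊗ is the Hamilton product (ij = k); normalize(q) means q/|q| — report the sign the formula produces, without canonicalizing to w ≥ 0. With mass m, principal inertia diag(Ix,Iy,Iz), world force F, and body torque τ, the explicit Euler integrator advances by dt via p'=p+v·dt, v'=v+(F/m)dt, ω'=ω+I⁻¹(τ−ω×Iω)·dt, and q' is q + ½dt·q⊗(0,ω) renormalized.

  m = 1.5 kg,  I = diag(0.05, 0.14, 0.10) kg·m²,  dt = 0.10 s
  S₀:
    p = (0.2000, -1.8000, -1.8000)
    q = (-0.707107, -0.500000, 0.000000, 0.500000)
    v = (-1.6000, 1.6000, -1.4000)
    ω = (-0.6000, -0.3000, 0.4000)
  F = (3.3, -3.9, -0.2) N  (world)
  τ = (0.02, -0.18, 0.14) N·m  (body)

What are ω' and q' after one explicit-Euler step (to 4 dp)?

(τ − ω×Iω)/I = (0.3040, -1.3714, 1.2380)
ω + α·dt = (-0.5696, -0.4371, 0.5238)
q⊗(0,ω) = (-0.5000000, 0.5742642, 0.1121321, -0.1328428)
q + ½dt·q⊗(0,ω), renormalized = (-0.7315, -0.4709, 0.0056, 0.4930)

ω' = (-0.5696, -0.4371, 0.5238)
q' = (-0.7315, -0.4709, 0.0056, 0.4930)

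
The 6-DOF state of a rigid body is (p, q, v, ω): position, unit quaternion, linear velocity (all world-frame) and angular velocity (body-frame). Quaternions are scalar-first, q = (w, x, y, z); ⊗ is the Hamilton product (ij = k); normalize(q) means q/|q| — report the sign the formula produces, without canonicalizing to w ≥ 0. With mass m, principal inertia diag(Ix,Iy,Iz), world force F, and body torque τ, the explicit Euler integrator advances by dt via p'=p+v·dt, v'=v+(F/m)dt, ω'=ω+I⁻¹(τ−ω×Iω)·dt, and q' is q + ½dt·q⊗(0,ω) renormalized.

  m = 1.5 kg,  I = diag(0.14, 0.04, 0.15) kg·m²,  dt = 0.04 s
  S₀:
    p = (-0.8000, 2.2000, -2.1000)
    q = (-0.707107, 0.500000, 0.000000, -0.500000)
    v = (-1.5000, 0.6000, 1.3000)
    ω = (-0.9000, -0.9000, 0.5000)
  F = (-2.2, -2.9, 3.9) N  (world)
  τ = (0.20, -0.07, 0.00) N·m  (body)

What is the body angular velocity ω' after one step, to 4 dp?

gyro term ω×Iω = (-0.0495, 0.0045, -0.0810)
angular accel α = (1.7821, -1.8625, 0.5400)
new body rate ω' = (-0.8287, -0.9745, 0.5216)

ω' = (-0.8287, -0.9745, 0.5216)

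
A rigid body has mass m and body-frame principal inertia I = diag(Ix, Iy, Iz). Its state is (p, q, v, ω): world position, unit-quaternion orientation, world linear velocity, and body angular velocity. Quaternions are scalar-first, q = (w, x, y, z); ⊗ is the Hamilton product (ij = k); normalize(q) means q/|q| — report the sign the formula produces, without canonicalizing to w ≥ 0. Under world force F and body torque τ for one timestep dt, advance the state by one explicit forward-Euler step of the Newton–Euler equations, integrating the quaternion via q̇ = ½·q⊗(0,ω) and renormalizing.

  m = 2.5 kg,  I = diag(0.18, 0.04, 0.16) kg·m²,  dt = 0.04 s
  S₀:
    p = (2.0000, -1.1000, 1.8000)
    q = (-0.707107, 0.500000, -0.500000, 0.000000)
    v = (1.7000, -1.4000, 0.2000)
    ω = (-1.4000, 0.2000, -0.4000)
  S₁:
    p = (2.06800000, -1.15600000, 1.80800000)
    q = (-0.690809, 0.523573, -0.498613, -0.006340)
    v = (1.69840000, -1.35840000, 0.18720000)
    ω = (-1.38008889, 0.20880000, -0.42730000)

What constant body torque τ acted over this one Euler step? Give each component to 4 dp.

τ = (0.0800, 0.0200, -0.0700)

rate change Δω = (0.01991111, 0.00880000, -0.02730000)
ω₀×(Iω₀) = (-0.0096, 0.0112, 0.0392)
τ = I·(Δω/dt) + ω₀×(Iω₀) = (0.0800, 0.0200, -0.0700)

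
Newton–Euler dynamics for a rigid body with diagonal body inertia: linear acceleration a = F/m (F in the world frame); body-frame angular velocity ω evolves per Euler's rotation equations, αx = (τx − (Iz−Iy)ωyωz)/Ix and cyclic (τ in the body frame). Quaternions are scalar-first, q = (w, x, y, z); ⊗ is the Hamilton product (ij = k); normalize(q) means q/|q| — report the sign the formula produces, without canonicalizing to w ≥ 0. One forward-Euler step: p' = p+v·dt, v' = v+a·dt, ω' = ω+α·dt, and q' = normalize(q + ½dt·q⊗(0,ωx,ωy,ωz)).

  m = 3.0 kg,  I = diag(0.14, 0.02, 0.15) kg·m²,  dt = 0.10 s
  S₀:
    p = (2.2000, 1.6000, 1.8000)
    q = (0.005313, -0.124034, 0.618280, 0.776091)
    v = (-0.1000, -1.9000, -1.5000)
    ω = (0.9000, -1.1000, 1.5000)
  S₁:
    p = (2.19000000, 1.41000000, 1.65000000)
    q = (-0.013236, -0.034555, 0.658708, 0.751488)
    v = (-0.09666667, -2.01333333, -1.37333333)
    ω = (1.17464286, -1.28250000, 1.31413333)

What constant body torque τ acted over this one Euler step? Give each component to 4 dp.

Δω = ω₁−ω₀ = (0.27464286, -0.18250000, -0.18586667)
applied torque τ = (0.1700, -0.0500, -0.1600)

τ = (0.1700, -0.0500, -0.1600)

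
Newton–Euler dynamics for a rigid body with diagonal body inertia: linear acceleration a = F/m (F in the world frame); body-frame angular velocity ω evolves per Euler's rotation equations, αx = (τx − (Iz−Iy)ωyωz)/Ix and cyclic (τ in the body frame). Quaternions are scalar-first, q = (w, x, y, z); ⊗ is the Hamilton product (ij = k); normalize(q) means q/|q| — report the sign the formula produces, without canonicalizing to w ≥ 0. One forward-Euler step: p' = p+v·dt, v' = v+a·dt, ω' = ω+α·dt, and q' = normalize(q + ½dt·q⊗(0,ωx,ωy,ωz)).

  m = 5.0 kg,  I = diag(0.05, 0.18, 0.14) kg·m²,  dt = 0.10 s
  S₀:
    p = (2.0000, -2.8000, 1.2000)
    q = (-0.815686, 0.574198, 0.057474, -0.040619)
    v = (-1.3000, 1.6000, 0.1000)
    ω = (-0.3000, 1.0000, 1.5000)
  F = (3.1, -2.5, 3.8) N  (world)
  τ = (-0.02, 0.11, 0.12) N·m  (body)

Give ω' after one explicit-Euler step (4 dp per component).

α = I⁻¹(τ − ω×Iω) = (0.8000, 0.3861, 1.1357)
ω' = ω + α·dt = (-0.2200, 1.0386, 1.6136)

ω' = (-0.2200, 1.0386, 1.6136)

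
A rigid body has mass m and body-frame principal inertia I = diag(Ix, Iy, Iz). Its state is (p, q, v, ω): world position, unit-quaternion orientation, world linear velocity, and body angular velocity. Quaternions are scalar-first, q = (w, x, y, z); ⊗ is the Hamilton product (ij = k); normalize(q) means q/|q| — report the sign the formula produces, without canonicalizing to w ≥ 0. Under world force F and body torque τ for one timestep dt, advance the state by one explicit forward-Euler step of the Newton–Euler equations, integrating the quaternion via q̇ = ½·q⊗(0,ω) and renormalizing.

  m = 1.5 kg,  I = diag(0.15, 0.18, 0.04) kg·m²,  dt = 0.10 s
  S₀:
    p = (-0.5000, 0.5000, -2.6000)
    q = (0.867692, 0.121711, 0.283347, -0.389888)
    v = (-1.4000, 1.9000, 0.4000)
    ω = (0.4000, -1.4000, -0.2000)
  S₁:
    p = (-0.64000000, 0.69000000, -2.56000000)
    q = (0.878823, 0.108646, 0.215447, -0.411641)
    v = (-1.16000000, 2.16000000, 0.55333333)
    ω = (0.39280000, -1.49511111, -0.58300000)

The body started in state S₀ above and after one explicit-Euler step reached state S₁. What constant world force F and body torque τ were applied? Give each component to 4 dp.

F = (3.6000, 3.9000, 2.3000)
τ = (-0.0500, -0.1800, -0.1700)

rate change Δω = (-0.00720000, -0.09511111, -0.38300000)
precession coupling = (-0.0392, -0.0088, -0.0168)
applied torque τ = (-0.0500, -0.1800, -0.1700)
Δv = v₁−v₀ = (0.24000000, 0.26000000, 0.15333333)
m·(v₁−v₀)/dt = (3.6000, 3.9000, 2.3000)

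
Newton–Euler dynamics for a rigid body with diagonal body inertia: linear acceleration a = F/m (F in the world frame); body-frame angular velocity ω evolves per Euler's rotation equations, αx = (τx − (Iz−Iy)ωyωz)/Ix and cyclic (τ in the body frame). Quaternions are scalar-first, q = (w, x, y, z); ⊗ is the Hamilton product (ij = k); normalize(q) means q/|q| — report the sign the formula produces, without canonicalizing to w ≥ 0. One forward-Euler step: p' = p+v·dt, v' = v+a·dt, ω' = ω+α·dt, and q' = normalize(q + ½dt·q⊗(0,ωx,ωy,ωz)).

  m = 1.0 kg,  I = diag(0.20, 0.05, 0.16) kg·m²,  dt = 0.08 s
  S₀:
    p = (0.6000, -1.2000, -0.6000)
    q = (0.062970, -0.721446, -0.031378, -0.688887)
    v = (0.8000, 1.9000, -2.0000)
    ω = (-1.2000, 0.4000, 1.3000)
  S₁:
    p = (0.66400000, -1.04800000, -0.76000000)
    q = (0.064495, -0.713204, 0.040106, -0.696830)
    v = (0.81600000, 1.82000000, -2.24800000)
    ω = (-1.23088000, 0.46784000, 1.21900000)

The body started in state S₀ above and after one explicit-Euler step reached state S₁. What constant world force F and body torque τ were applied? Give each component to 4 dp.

ω₁ − ω₀ = (-0.03088000, 0.06784000, -0.08100000)
I·α + gyro = (-0.0200, -0.0200, -0.0900)
v₁ − v₀ = (0.01600000, -0.08000000, -0.24800000)
m·(v₁−v₀)/dt = (0.2000, -1.0000, -3.1000)

F = (0.2000, -1.0000, -3.1000)
τ = (-0.0200, -0.0200, -0.0900)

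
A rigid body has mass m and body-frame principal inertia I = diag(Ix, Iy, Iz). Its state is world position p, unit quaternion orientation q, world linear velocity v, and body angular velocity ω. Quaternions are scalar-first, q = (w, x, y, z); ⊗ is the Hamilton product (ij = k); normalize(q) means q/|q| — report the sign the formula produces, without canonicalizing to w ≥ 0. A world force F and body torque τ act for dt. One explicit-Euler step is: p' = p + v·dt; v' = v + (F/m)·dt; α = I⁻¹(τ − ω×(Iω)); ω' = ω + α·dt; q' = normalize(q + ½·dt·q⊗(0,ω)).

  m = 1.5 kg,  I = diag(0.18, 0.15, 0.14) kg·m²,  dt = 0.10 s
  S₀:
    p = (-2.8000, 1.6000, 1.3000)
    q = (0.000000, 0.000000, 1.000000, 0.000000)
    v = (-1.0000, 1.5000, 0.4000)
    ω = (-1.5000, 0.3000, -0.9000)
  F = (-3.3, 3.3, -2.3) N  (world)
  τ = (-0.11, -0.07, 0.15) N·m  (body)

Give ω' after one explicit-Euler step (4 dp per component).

ω×(Iω) gyroscopic = (0.0027, 0.0540, 0.0135)
(τ − ω×Iω)/I = (-0.6261, -0.8267, 0.9750)
new body rate ω' = (-1.5626, 0.2173, -0.8025)

ω' = (-1.5626, 0.2173, -0.8025)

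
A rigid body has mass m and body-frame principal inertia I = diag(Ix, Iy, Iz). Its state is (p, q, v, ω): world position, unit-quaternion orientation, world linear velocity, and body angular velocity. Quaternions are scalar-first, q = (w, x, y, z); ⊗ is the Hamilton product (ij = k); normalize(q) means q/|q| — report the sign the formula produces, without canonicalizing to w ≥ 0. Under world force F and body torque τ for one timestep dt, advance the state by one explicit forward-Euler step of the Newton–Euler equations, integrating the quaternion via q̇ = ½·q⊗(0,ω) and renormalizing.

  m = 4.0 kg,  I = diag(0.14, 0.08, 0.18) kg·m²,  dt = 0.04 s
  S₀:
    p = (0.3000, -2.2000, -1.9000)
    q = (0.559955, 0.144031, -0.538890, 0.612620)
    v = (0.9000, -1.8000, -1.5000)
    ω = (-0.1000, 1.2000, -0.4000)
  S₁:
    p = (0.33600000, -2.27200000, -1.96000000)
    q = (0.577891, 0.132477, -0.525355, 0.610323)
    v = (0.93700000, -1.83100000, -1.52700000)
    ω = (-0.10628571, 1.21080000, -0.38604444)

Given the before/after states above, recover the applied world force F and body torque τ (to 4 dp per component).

F = (3.7000, -3.1000, -2.7000)
τ = (-0.0700, 0.0200, 0.0700)

Δv = v₁−v₀ = (0.03700000, -0.03100000, -0.02700000)
m·(v₁−v₀)/dt = (3.7000, -3.1000, -2.7000)
Δω = ω₁−ω₀ = (-0.00628571, 0.01080000, 0.01395556)
ω₀×(Iω₀) = (-0.0480, -0.0016, 0.0072)
applied torque τ = (-0.0700, 0.0200, 0.0700)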